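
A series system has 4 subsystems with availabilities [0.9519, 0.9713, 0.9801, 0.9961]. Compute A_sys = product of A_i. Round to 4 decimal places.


Subsystems: [0.9519, 0.9713, 0.9801, 0.9961]
After subsystem 1 (A=0.9519): product = 0.9519
After subsystem 2 (A=0.9713): product = 0.9246
After subsystem 3 (A=0.9801): product = 0.9062
After subsystem 4 (A=0.9961): product = 0.9026
A_sys = 0.9026

0.9026


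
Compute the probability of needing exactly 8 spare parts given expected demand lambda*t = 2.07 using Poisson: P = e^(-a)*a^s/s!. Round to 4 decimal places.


a = 2.07, s = 8
e^(-a) = e^(-2.07) = 0.1262
a^s = 2.07^8 = 337.1031
s! = 40320
P = 0.1262 * 337.1031 / 40320
P = 0.0011

0.0011


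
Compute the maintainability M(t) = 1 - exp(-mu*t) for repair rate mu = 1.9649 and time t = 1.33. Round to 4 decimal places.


mu = 1.9649, t = 1.33
mu * t = 1.9649 * 1.33 = 2.6133
exp(-2.6133) = 0.0733
M(t) = 1 - 0.0733
M(t) = 0.9267

0.9267


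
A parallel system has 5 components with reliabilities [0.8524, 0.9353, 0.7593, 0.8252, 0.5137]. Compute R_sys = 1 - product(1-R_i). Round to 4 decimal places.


Components: [0.8524, 0.9353, 0.7593, 0.8252, 0.5137]
(1 - 0.8524) = 0.1476, running product = 0.1476
(1 - 0.9353) = 0.0647, running product = 0.0095
(1 - 0.7593) = 0.2407, running product = 0.0023
(1 - 0.8252) = 0.1748, running product = 0.0004
(1 - 0.5137) = 0.4863, running product = 0.0002
Product of (1-R_i) = 0.0002
R_sys = 1 - 0.0002 = 0.9998

0.9998


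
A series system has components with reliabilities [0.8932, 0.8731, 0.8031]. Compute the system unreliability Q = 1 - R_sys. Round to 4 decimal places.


Components: [0.8932, 0.8731, 0.8031]
After component 1: product = 0.8932
After component 2: product = 0.7799
After component 3: product = 0.6263
R_sys = 0.6263
Q = 1 - 0.6263 = 0.3737

0.3737


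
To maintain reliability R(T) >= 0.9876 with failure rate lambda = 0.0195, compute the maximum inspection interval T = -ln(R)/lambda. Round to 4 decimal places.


R_target = 0.9876
lambda = 0.0195
-ln(0.9876) = 0.0125
T = 0.0125 / 0.0195
T = 0.6399

0.6399


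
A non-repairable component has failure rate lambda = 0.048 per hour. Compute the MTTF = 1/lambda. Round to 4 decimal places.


lambda = 0.048
MTTF = 1 / 0.048
MTTF = 20.8333

20.8333


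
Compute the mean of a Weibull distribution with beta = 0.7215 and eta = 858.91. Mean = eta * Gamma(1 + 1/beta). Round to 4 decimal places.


beta = 0.7215, eta = 858.91
1/beta = 1.386
1 + 1/beta = 2.386
Gamma(2.386) = 1.2309
Mean = 858.91 * 1.2309
Mean = 1057.2583

1057.2583


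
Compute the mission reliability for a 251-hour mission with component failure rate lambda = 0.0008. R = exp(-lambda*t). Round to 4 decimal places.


lambda = 0.0008
mission_time = 251
lambda * t = 0.0008 * 251 = 0.2008
R = exp(-0.2008)
R = 0.8181

0.8181


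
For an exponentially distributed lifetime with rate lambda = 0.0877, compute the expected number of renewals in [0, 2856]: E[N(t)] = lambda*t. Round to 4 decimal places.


lambda = 0.0877
t = 2856
E[N(t)] = lambda * t
E[N(t)] = 0.0877 * 2856
E[N(t)] = 250.4712

250.4712


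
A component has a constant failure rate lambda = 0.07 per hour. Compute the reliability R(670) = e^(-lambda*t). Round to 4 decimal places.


lambda = 0.07
t = 670
lambda * t = 46.9
R(t) = e^(-46.9)
R(t) = 0.0

0.0


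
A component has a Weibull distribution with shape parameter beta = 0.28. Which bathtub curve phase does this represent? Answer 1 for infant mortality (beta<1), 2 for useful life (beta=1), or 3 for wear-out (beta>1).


beta = 0.28
Compare beta to 1:
beta < 1 => infant mortality (phase 1)
beta = 1 => useful life (phase 2)
beta > 1 => wear-out (phase 3)
Since beta = 0.28, this is infant mortality (decreasing failure rate)
Phase = 1

1


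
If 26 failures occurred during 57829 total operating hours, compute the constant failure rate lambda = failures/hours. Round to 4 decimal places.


failures = 26
total_hours = 57829
lambda = 26 / 57829
lambda = 0.0004

0.0004


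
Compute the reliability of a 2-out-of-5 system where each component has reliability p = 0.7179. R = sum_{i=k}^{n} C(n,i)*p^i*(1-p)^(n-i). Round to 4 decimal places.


k = 2, n = 5, p = 0.7179
i=2: C(5,2)=10 * 0.7179^2 * 0.2821^3 = 0.1157
i=3: C(5,3)=10 * 0.7179^3 * 0.2821^2 = 0.2944
i=4: C(5,4)=5 * 0.7179^4 * 0.2821^1 = 0.3747
i=5: C(5,5)=1 * 0.7179^5 * 0.2821^0 = 0.1907
R = sum of terms = 0.9755

0.9755


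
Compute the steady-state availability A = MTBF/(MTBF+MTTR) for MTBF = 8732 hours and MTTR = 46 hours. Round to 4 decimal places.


MTBF = 8732
MTTR = 46
MTBF + MTTR = 8778
A = 8732 / 8778
A = 0.9948

0.9948


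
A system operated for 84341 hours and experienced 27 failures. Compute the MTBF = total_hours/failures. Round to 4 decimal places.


total_hours = 84341
failures = 27
MTBF = 84341 / 27
MTBF = 3123.7407

3123.7407


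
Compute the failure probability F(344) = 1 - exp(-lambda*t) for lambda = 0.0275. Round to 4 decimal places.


lambda = 0.0275, t = 344
lambda * t = 9.46
exp(-9.46) = 0.0001
F(t) = 1 - 0.0001
F(t) = 0.9999

0.9999


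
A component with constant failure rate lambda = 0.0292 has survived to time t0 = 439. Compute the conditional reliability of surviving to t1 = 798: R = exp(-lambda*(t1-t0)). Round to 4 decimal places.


lambda = 0.0292
t0 = 439, t1 = 798
t1 - t0 = 359
lambda * (t1-t0) = 0.0292 * 359 = 10.4828
R = exp(-10.4828)
R = 0.0

0.0


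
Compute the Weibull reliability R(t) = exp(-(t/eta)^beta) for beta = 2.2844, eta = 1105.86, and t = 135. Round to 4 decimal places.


beta = 2.2844, eta = 1105.86, t = 135
t/eta = 135 / 1105.86 = 0.1221
(t/eta)^beta = 0.1221^2.2844 = 0.0082
R(t) = exp(-0.0082)
R(t) = 0.9918

0.9918


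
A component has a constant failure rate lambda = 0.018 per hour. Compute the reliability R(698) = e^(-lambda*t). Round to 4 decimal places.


lambda = 0.018
t = 698
lambda * t = 12.564
R(t) = e^(-12.564)
R(t) = 0.0

0.0


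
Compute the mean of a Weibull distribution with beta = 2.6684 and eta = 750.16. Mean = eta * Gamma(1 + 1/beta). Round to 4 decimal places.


beta = 2.6684, eta = 750.16
1/beta = 0.3748
1 + 1/beta = 1.3748
Gamma(1.3748) = 0.8889
Mean = 750.16 * 0.8889
Mean = 666.8416

666.8416


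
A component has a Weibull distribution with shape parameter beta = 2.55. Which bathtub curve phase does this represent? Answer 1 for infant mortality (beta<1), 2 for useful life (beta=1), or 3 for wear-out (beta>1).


beta = 2.55
Compare beta to 1:
beta < 1 => infant mortality (phase 1)
beta = 1 => useful life (phase 2)
beta > 1 => wear-out (phase 3)
Since beta = 2.55, this is wear-out (increasing failure rate)
Phase = 3

3


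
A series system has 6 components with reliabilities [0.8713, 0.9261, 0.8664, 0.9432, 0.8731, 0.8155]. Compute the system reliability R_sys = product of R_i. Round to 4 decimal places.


Components: [0.8713, 0.9261, 0.8664, 0.9432, 0.8731, 0.8155]
After component 1 (R=0.8713): product = 0.8713
After component 2 (R=0.9261): product = 0.8069
After component 3 (R=0.8664): product = 0.6991
After component 4 (R=0.9432): product = 0.6594
After component 5 (R=0.8731): product = 0.5757
After component 6 (R=0.8155): product = 0.4695
R_sys = 0.4695

0.4695


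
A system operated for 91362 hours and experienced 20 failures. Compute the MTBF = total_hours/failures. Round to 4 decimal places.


total_hours = 91362
failures = 20
MTBF = 91362 / 20
MTBF = 4568.1

4568.1


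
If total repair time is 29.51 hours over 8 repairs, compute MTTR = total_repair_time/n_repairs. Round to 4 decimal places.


total_repair_time = 29.51
n_repairs = 8
MTTR = 29.51 / 8
MTTR = 3.6888

3.6888


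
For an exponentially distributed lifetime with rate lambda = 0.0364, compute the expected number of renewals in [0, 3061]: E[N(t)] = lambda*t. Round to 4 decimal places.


lambda = 0.0364
t = 3061
E[N(t)] = lambda * t
E[N(t)] = 0.0364 * 3061
E[N(t)] = 111.4204

111.4204


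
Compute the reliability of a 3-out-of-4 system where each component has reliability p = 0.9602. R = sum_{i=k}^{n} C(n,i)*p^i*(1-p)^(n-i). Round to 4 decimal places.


k = 3, n = 4, p = 0.9602
i=3: C(4,3)=4 * 0.9602^3 * 0.0398^1 = 0.1409
i=4: C(4,4)=1 * 0.9602^4 * 0.0398^0 = 0.8501
R = sum of terms = 0.991

0.991


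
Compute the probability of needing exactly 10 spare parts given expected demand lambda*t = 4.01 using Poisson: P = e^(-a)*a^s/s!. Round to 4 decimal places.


a = 4.01, s = 10
e^(-a) = e^(-4.01) = 0.0181
a^s = 4.01^10 = 1075087.2867
s! = 3628800
P = 0.0181 * 1075087.2867 / 3628800
P = 0.0054

0.0054


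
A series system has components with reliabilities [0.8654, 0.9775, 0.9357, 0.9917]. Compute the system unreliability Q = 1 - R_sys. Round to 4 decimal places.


Components: [0.8654, 0.9775, 0.9357, 0.9917]
After component 1: product = 0.8654
After component 2: product = 0.8459
After component 3: product = 0.7915
After component 4: product = 0.785
R_sys = 0.785
Q = 1 - 0.785 = 0.215

0.215


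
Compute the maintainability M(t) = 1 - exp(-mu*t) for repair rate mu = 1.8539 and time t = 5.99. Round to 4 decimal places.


mu = 1.8539, t = 5.99
mu * t = 1.8539 * 5.99 = 11.1049
exp(-11.1049) = 0.0
M(t) = 1 - 0.0
M(t) = 1.0

1.0


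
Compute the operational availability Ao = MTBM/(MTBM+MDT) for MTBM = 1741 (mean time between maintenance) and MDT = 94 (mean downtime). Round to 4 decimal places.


MTBM = 1741
MDT = 94
MTBM + MDT = 1835
Ao = 1741 / 1835
Ao = 0.9488

0.9488


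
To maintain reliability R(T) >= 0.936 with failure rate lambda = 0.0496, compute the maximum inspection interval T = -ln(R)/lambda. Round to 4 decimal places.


R_target = 0.936
lambda = 0.0496
-ln(0.936) = 0.0661
T = 0.0661 / 0.0496
T = 1.3335

1.3335


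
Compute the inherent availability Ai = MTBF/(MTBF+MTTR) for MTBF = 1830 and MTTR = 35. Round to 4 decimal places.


MTBF = 1830
MTTR = 35
MTBF + MTTR = 1865
Ai = 1830 / 1865
Ai = 0.9812

0.9812


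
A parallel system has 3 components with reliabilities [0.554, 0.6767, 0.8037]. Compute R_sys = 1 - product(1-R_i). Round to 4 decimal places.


Components: [0.554, 0.6767, 0.8037]
(1 - 0.554) = 0.446, running product = 0.446
(1 - 0.6767) = 0.3233, running product = 0.1442
(1 - 0.8037) = 0.1963, running product = 0.0283
Product of (1-R_i) = 0.0283
R_sys = 1 - 0.0283 = 0.9717

0.9717


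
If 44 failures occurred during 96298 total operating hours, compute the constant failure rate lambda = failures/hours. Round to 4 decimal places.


failures = 44
total_hours = 96298
lambda = 44 / 96298
lambda = 0.0005

0.0005


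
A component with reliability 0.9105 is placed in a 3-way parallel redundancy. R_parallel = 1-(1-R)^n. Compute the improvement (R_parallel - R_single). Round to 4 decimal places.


R_single = 0.9105, n = 3
1 - R_single = 0.0895
(1 - R_single)^n = 0.0895^3 = 0.0007
R_parallel = 1 - 0.0007 = 0.9993
Improvement = 0.9993 - 0.9105
Improvement = 0.0888

0.0888


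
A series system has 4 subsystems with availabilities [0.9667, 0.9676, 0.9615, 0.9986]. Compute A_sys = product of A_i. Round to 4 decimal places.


Subsystems: [0.9667, 0.9676, 0.9615, 0.9986]
After subsystem 1 (A=0.9667): product = 0.9667
After subsystem 2 (A=0.9676): product = 0.9354
After subsystem 3 (A=0.9615): product = 0.8994
After subsystem 4 (A=0.9986): product = 0.8981
A_sys = 0.8981

0.8981


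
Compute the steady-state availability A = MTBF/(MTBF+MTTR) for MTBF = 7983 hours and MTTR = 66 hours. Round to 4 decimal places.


MTBF = 7983
MTTR = 66
MTBF + MTTR = 8049
A = 7983 / 8049
A = 0.9918

0.9918


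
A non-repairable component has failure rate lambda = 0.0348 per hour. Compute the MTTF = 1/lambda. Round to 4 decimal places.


lambda = 0.0348
MTTF = 1 / 0.0348
MTTF = 28.7356

28.7356


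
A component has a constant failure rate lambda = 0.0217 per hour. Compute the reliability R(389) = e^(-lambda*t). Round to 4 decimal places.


lambda = 0.0217
t = 389
lambda * t = 8.4413
R(t) = e^(-8.4413)
R(t) = 0.0002

0.0002


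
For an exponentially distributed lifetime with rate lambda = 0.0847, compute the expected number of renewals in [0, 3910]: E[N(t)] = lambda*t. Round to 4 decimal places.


lambda = 0.0847
t = 3910
E[N(t)] = lambda * t
E[N(t)] = 0.0847 * 3910
E[N(t)] = 331.177

331.177


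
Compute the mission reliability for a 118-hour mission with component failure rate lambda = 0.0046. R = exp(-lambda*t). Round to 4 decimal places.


lambda = 0.0046
mission_time = 118
lambda * t = 0.0046 * 118 = 0.5428
R = exp(-0.5428)
R = 0.5811

0.5811


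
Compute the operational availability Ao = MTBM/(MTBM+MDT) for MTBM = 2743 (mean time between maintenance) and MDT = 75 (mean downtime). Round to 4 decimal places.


MTBM = 2743
MDT = 75
MTBM + MDT = 2818
Ao = 2743 / 2818
Ao = 0.9734

0.9734


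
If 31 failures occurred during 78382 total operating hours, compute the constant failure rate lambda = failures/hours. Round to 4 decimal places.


failures = 31
total_hours = 78382
lambda = 31 / 78382
lambda = 0.0004

0.0004


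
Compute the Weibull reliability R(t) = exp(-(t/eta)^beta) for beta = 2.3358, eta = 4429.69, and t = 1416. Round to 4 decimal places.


beta = 2.3358, eta = 4429.69, t = 1416
t/eta = 1416 / 4429.69 = 0.3197
(t/eta)^beta = 0.3197^2.3358 = 0.0697
R(t) = exp(-0.0697)
R(t) = 0.9327

0.9327


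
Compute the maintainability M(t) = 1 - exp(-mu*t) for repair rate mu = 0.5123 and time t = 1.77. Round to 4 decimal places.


mu = 0.5123, t = 1.77
mu * t = 0.5123 * 1.77 = 0.9068
exp(-0.9068) = 0.4038
M(t) = 1 - 0.4038
M(t) = 0.5962

0.5962


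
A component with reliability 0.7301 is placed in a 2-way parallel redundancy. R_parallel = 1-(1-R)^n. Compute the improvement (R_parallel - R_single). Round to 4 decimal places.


R_single = 0.7301, n = 2
1 - R_single = 0.2699
(1 - R_single)^n = 0.2699^2 = 0.0728
R_parallel = 1 - 0.0728 = 0.9272
Improvement = 0.9272 - 0.7301
Improvement = 0.1971

0.1971


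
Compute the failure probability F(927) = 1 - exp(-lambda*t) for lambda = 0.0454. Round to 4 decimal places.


lambda = 0.0454, t = 927
lambda * t = 42.0858
exp(-42.0858) = 0.0
F(t) = 1 - 0.0
F(t) = 1.0

1.0


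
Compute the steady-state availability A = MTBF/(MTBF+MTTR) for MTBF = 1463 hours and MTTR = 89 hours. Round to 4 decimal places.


MTBF = 1463
MTTR = 89
MTBF + MTTR = 1552
A = 1463 / 1552
A = 0.9427

0.9427


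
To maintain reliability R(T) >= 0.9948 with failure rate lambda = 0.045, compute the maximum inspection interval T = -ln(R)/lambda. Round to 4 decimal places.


R_target = 0.9948
lambda = 0.045
-ln(0.9948) = 0.0052
T = 0.0052 / 0.045
T = 0.1159

0.1159


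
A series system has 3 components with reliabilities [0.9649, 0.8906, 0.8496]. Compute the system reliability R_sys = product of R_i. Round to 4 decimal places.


Components: [0.9649, 0.8906, 0.8496]
After component 1 (R=0.9649): product = 0.9649
After component 2 (R=0.8906): product = 0.8593
After component 3 (R=0.8496): product = 0.7301
R_sys = 0.7301

0.7301


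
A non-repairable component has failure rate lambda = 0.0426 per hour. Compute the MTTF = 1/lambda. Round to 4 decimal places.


lambda = 0.0426
MTTF = 1 / 0.0426
MTTF = 23.4742

23.4742


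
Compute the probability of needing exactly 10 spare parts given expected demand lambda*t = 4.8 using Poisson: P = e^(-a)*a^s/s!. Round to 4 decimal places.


a = 4.8, s = 10
e^(-a) = e^(-4.8) = 0.0082
a^s = 4.8^10 = 6492506.2109
s! = 3628800
P = 0.0082 * 6492506.2109 / 3628800
P = 0.0147

0.0147


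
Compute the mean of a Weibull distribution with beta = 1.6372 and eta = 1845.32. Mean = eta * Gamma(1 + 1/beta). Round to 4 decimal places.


beta = 1.6372, eta = 1845.32
1/beta = 0.6108
1 + 1/beta = 1.6108
Gamma(1.6108) = 0.8948
Mean = 1845.32 * 0.8948
Mean = 1651.15

1651.15


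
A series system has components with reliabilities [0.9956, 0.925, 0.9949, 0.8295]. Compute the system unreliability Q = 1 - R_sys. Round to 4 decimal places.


Components: [0.9956, 0.925, 0.9949, 0.8295]
After component 1: product = 0.9956
After component 2: product = 0.9209
After component 3: product = 0.9162
After component 4: product = 0.76
R_sys = 0.76
Q = 1 - 0.76 = 0.24

0.24


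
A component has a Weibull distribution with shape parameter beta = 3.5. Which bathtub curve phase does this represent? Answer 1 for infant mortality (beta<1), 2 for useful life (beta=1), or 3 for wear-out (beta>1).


beta = 3.5
Compare beta to 1:
beta < 1 => infant mortality (phase 1)
beta = 1 => useful life (phase 2)
beta > 1 => wear-out (phase 3)
Since beta = 3.5, this is wear-out (increasing failure rate)
Phase = 3

3


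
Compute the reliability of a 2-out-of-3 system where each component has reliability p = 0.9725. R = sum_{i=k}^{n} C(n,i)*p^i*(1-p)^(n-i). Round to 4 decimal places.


k = 2, n = 3, p = 0.9725
i=2: C(3,2)=3 * 0.9725^2 * 0.0275^1 = 0.078
i=3: C(3,3)=1 * 0.9725^3 * 0.0275^0 = 0.9197
R = sum of terms = 0.9978

0.9978


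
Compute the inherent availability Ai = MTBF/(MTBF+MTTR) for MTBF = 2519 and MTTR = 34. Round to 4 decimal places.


MTBF = 2519
MTTR = 34
MTBF + MTTR = 2553
Ai = 2519 / 2553
Ai = 0.9867

0.9867


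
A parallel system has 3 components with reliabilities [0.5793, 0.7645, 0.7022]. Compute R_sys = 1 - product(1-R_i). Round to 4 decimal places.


Components: [0.5793, 0.7645, 0.7022]
(1 - 0.5793) = 0.4207, running product = 0.4207
(1 - 0.7645) = 0.2355, running product = 0.0991
(1 - 0.7022) = 0.2978, running product = 0.0295
Product of (1-R_i) = 0.0295
R_sys = 1 - 0.0295 = 0.9705

0.9705


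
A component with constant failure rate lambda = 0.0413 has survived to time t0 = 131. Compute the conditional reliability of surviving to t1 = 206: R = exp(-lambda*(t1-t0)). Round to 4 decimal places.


lambda = 0.0413
t0 = 131, t1 = 206
t1 - t0 = 75
lambda * (t1-t0) = 0.0413 * 75 = 3.0975
R = exp(-3.0975)
R = 0.0452

0.0452


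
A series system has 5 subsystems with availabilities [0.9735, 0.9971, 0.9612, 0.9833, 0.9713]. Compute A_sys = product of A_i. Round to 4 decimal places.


Subsystems: [0.9735, 0.9971, 0.9612, 0.9833, 0.9713]
After subsystem 1 (A=0.9735): product = 0.9735
After subsystem 2 (A=0.9971): product = 0.9707
After subsystem 3 (A=0.9612): product = 0.933
After subsystem 4 (A=0.9833): product = 0.9174
After subsystem 5 (A=0.9713): product = 0.8911
A_sys = 0.8911

0.8911


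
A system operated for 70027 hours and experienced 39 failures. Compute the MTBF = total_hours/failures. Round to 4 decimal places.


total_hours = 70027
failures = 39
MTBF = 70027 / 39
MTBF = 1795.5641

1795.5641


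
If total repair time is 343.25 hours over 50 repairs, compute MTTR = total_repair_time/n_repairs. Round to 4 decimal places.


total_repair_time = 343.25
n_repairs = 50
MTTR = 343.25 / 50
MTTR = 6.865

6.865


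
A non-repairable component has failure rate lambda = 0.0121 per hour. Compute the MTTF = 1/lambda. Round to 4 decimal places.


lambda = 0.0121
MTTF = 1 / 0.0121
MTTF = 82.6446

82.6446


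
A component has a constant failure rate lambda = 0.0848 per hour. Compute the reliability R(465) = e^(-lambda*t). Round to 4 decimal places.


lambda = 0.0848
t = 465
lambda * t = 39.432
R(t) = e^(-39.432)
R(t) = 0.0

0.0


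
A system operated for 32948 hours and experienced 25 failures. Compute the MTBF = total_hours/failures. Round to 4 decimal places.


total_hours = 32948
failures = 25
MTBF = 32948 / 25
MTBF = 1317.92

1317.92


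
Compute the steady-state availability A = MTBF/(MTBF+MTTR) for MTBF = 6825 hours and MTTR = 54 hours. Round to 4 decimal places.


MTBF = 6825
MTTR = 54
MTBF + MTTR = 6879
A = 6825 / 6879
A = 0.9922

0.9922


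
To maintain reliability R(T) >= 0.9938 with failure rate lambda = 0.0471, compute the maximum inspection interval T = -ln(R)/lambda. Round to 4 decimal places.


R_target = 0.9938
lambda = 0.0471
-ln(0.9938) = 0.0062
T = 0.0062 / 0.0471
T = 0.132

0.132


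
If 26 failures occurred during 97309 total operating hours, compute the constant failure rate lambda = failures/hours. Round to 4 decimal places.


failures = 26
total_hours = 97309
lambda = 26 / 97309
lambda = 0.0003

0.0003


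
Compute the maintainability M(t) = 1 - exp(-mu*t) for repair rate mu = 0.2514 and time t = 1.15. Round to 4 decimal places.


mu = 0.2514, t = 1.15
mu * t = 0.2514 * 1.15 = 0.2891
exp(-0.2891) = 0.7489
M(t) = 1 - 0.7489
M(t) = 0.2511

0.2511


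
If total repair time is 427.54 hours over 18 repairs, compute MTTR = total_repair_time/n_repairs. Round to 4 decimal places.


total_repair_time = 427.54
n_repairs = 18
MTTR = 427.54 / 18
MTTR = 23.7522

23.7522


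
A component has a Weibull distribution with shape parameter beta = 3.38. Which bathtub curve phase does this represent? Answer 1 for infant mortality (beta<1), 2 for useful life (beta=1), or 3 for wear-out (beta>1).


beta = 3.38
Compare beta to 1:
beta < 1 => infant mortality (phase 1)
beta = 1 => useful life (phase 2)
beta > 1 => wear-out (phase 3)
Since beta = 3.38, this is wear-out (increasing failure rate)
Phase = 3

3


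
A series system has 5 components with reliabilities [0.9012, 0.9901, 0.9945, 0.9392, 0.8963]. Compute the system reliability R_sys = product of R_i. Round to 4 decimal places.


Components: [0.9012, 0.9901, 0.9945, 0.9392, 0.8963]
After component 1 (R=0.9012): product = 0.9012
After component 2 (R=0.9901): product = 0.8923
After component 3 (R=0.9945): product = 0.8874
After component 4 (R=0.9392): product = 0.8334
After component 5 (R=0.8963): product = 0.747
R_sys = 0.747

0.747


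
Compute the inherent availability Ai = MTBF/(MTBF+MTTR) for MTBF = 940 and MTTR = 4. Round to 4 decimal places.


MTBF = 940
MTTR = 4
MTBF + MTTR = 944
Ai = 940 / 944
Ai = 0.9958

0.9958


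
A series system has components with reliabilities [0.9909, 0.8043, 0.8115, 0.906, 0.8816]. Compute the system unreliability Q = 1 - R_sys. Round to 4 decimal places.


Components: [0.9909, 0.8043, 0.8115, 0.906, 0.8816]
After component 1: product = 0.9909
After component 2: product = 0.797
After component 3: product = 0.6467
After component 4: product = 0.586
After component 5: product = 0.5166
R_sys = 0.5166
Q = 1 - 0.5166 = 0.4834

0.4834


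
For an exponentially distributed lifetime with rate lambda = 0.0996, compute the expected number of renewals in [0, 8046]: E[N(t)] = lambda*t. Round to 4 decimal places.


lambda = 0.0996
t = 8046
E[N(t)] = lambda * t
E[N(t)] = 0.0996 * 8046
E[N(t)] = 801.3816

801.3816


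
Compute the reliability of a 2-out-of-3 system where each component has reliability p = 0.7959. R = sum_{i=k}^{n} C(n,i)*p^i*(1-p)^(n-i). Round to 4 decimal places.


k = 2, n = 3, p = 0.7959
i=2: C(3,2)=3 * 0.7959^2 * 0.2041^1 = 0.3879
i=3: C(3,3)=1 * 0.7959^3 * 0.2041^0 = 0.5042
R = sum of terms = 0.892

0.892


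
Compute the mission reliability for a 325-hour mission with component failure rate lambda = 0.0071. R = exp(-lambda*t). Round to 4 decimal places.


lambda = 0.0071
mission_time = 325
lambda * t = 0.0071 * 325 = 2.3075
R = exp(-2.3075)
R = 0.0995

0.0995


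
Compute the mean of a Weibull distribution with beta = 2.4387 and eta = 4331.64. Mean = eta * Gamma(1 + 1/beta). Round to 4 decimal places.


beta = 2.4387, eta = 4331.64
1/beta = 0.4101
1 + 1/beta = 1.4101
Gamma(1.4101) = 0.8868
Mean = 4331.64 * 0.8868
Mean = 3841.1345

3841.1345


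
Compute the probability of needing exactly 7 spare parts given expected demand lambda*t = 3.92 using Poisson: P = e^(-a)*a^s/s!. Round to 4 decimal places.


a = 3.92, s = 7
e^(-a) = e^(-3.92) = 0.0198
a^s = 3.92^7 = 14223.3687
s! = 5040
P = 0.0198 * 14223.3687 / 5040
P = 0.056

0.056


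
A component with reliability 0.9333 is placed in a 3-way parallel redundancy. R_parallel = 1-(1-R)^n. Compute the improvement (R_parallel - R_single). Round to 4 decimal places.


R_single = 0.9333, n = 3
1 - R_single = 0.0667
(1 - R_single)^n = 0.0667^3 = 0.0003
R_parallel = 1 - 0.0003 = 0.9997
Improvement = 0.9997 - 0.9333
Improvement = 0.0664

0.0664


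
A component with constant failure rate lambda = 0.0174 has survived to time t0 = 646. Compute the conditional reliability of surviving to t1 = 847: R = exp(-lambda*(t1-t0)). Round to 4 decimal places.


lambda = 0.0174
t0 = 646, t1 = 847
t1 - t0 = 201
lambda * (t1-t0) = 0.0174 * 201 = 3.4974
R = exp(-3.4974)
R = 0.0303

0.0303


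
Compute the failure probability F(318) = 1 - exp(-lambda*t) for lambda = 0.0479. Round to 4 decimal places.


lambda = 0.0479, t = 318
lambda * t = 15.2322
exp(-15.2322) = 0.0
F(t) = 1 - 0.0
F(t) = 1.0

1.0


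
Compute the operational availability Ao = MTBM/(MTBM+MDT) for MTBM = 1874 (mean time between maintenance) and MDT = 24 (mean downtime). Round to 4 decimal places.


MTBM = 1874
MDT = 24
MTBM + MDT = 1898
Ao = 1874 / 1898
Ao = 0.9874

0.9874


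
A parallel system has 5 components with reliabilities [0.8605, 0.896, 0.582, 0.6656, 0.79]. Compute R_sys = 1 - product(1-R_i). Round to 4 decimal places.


Components: [0.8605, 0.896, 0.582, 0.6656, 0.79]
(1 - 0.8605) = 0.1395, running product = 0.1395
(1 - 0.896) = 0.104, running product = 0.0145
(1 - 0.582) = 0.418, running product = 0.0061
(1 - 0.6656) = 0.3344, running product = 0.002
(1 - 0.79) = 0.21, running product = 0.0004
Product of (1-R_i) = 0.0004
R_sys = 1 - 0.0004 = 0.9996

0.9996


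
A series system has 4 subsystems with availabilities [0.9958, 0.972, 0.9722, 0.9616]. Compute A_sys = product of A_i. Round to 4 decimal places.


Subsystems: [0.9958, 0.972, 0.9722, 0.9616]
After subsystem 1 (A=0.9958): product = 0.9958
After subsystem 2 (A=0.972): product = 0.9679
After subsystem 3 (A=0.9722): product = 0.941
After subsystem 4 (A=0.9616): product = 0.9049
A_sys = 0.9049

0.9049


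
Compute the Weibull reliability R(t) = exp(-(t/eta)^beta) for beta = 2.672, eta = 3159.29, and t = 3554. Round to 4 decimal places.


beta = 2.672, eta = 3159.29, t = 3554
t/eta = 3554 / 3159.29 = 1.1249
(t/eta)^beta = 1.1249^2.672 = 1.3697
R(t) = exp(-1.3697)
R(t) = 0.2542

0.2542


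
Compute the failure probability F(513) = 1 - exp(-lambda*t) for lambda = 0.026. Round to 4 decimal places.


lambda = 0.026, t = 513
lambda * t = 13.338
exp(-13.338) = 0.0
F(t) = 1 - 0.0
F(t) = 1.0

1.0


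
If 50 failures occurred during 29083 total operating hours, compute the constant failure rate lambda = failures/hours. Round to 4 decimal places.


failures = 50
total_hours = 29083
lambda = 50 / 29083
lambda = 0.0017

0.0017


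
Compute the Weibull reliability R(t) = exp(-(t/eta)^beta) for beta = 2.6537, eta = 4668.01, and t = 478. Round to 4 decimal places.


beta = 2.6537, eta = 4668.01, t = 478
t/eta = 478 / 4668.01 = 0.1024
(t/eta)^beta = 0.1024^2.6537 = 0.0024
R(t) = exp(-0.0024)
R(t) = 0.9976

0.9976


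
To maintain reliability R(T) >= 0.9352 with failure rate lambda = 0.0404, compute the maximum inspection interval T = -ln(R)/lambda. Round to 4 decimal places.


R_target = 0.9352
lambda = 0.0404
-ln(0.9352) = 0.067
T = 0.067 / 0.0404
T = 1.6583

1.6583


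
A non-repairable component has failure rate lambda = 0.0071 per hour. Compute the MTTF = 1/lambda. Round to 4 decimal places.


lambda = 0.0071
MTTF = 1 / 0.0071
MTTF = 140.8451

140.8451


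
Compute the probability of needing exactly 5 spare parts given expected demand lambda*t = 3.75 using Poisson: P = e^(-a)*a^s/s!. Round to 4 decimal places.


a = 3.75, s = 5
e^(-a) = e^(-3.75) = 0.0235
a^s = 3.75^5 = 741.5771
s! = 120
P = 0.0235 * 741.5771 / 120
P = 0.1453

0.1453


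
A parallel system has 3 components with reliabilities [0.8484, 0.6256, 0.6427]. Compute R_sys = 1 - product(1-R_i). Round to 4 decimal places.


Components: [0.8484, 0.6256, 0.6427]
(1 - 0.8484) = 0.1516, running product = 0.1516
(1 - 0.6256) = 0.3744, running product = 0.0568
(1 - 0.6427) = 0.3573, running product = 0.0203
Product of (1-R_i) = 0.0203
R_sys = 1 - 0.0203 = 0.9797

0.9797


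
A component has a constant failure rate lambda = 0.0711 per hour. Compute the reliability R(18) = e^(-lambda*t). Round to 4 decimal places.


lambda = 0.0711
t = 18
lambda * t = 1.2798
R(t) = e^(-1.2798)
R(t) = 0.2781

0.2781


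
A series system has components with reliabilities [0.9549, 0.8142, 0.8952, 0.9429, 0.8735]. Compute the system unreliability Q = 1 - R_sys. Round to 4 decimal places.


Components: [0.9549, 0.8142, 0.8952, 0.9429, 0.8735]
After component 1: product = 0.9549
After component 2: product = 0.7775
After component 3: product = 0.696
After component 4: product = 0.6563
After component 5: product = 0.5732
R_sys = 0.5732
Q = 1 - 0.5732 = 0.4268

0.4268


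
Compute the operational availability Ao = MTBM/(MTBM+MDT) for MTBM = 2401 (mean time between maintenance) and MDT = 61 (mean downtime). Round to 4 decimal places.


MTBM = 2401
MDT = 61
MTBM + MDT = 2462
Ao = 2401 / 2462
Ao = 0.9752

0.9752


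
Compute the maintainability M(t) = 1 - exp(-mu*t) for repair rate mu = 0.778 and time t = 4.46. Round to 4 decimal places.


mu = 0.778, t = 4.46
mu * t = 0.778 * 4.46 = 3.4699
exp(-3.4699) = 0.0311
M(t) = 1 - 0.0311
M(t) = 0.9689

0.9689


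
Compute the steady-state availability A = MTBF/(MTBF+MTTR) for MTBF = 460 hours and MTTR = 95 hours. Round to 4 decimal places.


MTBF = 460
MTTR = 95
MTBF + MTTR = 555
A = 460 / 555
A = 0.8288

0.8288


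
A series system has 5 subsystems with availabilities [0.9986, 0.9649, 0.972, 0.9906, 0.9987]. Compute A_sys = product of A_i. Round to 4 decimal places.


Subsystems: [0.9986, 0.9649, 0.972, 0.9906, 0.9987]
After subsystem 1 (A=0.9986): product = 0.9986
After subsystem 2 (A=0.9649): product = 0.9635
After subsystem 3 (A=0.972): product = 0.9366
After subsystem 4 (A=0.9906): product = 0.9278
After subsystem 5 (A=0.9987): product = 0.9266
A_sys = 0.9266

0.9266


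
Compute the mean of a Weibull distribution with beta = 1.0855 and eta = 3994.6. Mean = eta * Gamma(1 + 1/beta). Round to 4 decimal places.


beta = 1.0855, eta = 3994.6
1/beta = 0.9212
1 + 1/beta = 1.9212
Gamma(1.9212) = 0.9692
Mean = 3994.6 * 0.9692
Mean = 3871.6351

3871.6351


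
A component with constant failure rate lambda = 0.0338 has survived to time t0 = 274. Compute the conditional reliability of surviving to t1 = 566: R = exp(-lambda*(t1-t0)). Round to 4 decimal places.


lambda = 0.0338
t0 = 274, t1 = 566
t1 - t0 = 292
lambda * (t1-t0) = 0.0338 * 292 = 9.8696
R = exp(-9.8696)
R = 0.0001

0.0001


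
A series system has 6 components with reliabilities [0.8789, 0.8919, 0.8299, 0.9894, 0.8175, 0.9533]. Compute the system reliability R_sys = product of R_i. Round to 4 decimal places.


Components: [0.8789, 0.8919, 0.8299, 0.9894, 0.8175, 0.9533]
After component 1 (R=0.8789): product = 0.8789
After component 2 (R=0.8919): product = 0.7839
After component 3 (R=0.8299): product = 0.6506
After component 4 (R=0.9894): product = 0.6437
After component 5 (R=0.8175): product = 0.5262
After component 6 (R=0.9533): product = 0.5016
R_sys = 0.5016

0.5016


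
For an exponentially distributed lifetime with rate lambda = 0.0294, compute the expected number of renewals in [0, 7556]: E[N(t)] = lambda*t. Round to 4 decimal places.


lambda = 0.0294
t = 7556
E[N(t)] = lambda * t
E[N(t)] = 0.0294 * 7556
E[N(t)] = 222.1464

222.1464


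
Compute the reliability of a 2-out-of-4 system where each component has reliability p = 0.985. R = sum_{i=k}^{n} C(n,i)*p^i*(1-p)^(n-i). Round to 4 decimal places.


k = 2, n = 4, p = 0.985
i=2: C(4,2)=6 * 0.985^2 * 0.015^2 = 0.0013
i=3: C(4,3)=4 * 0.985^3 * 0.015^1 = 0.0573
i=4: C(4,4)=1 * 0.985^4 * 0.015^0 = 0.9413
R = sum of terms = 1.0

1.0


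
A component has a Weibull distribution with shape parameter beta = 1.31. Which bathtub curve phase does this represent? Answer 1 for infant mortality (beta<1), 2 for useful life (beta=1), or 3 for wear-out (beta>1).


beta = 1.31
Compare beta to 1:
beta < 1 => infant mortality (phase 1)
beta = 1 => useful life (phase 2)
beta > 1 => wear-out (phase 3)
Since beta = 1.31, this is wear-out (increasing failure rate)
Phase = 3

3


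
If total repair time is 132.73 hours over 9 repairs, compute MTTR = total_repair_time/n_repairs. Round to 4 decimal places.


total_repair_time = 132.73
n_repairs = 9
MTTR = 132.73 / 9
MTTR = 14.7478

14.7478


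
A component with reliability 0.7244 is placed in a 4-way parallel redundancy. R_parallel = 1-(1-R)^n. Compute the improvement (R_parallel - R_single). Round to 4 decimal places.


R_single = 0.7244, n = 4
1 - R_single = 0.2756
(1 - R_single)^n = 0.2756^4 = 0.0058
R_parallel = 1 - 0.0058 = 0.9942
Improvement = 0.9942 - 0.7244
Improvement = 0.2698

0.2698


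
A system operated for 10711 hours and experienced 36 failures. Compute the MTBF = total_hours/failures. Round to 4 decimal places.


total_hours = 10711
failures = 36
MTBF = 10711 / 36
MTBF = 297.5278

297.5278


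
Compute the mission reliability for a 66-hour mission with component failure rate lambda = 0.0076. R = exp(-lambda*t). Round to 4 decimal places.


lambda = 0.0076
mission_time = 66
lambda * t = 0.0076 * 66 = 0.5016
R = exp(-0.5016)
R = 0.6056

0.6056


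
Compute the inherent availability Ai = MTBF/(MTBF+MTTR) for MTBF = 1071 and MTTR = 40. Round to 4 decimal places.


MTBF = 1071
MTTR = 40
MTBF + MTTR = 1111
Ai = 1071 / 1111
Ai = 0.964

0.964


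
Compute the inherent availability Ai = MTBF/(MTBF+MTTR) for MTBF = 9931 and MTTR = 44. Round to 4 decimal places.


MTBF = 9931
MTTR = 44
MTBF + MTTR = 9975
Ai = 9931 / 9975
Ai = 0.9956

0.9956


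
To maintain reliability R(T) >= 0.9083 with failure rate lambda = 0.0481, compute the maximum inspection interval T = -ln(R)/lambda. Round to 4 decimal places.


R_target = 0.9083
lambda = 0.0481
-ln(0.9083) = 0.0962
T = 0.0962 / 0.0481
T = 1.9996

1.9996


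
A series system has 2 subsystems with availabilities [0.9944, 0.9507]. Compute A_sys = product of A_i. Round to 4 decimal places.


Subsystems: [0.9944, 0.9507]
After subsystem 1 (A=0.9944): product = 0.9944
After subsystem 2 (A=0.9507): product = 0.9454
A_sys = 0.9454

0.9454


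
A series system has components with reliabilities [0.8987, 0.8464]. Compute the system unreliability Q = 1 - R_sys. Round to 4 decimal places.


Components: [0.8987, 0.8464]
After component 1: product = 0.8987
After component 2: product = 0.7607
R_sys = 0.7607
Q = 1 - 0.7607 = 0.2393

0.2393


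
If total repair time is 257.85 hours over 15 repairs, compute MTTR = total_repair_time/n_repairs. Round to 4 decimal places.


total_repair_time = 257.85
n_repairs = 15
MTTR = 257.85 / 15
MTTR = 17.19

17.19


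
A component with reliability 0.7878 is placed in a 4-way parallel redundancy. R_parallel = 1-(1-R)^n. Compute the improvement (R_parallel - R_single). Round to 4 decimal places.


R_single = 0.7878, n = 4
1 - R_single = 0.2122
(1 - R_single)^n = 0.2122^4 = 0.002
R_parallel = 1 - 0.002 = 0.998
Improvement = 0.998 - 0.7878
Improvement = 0.2102

0.2102


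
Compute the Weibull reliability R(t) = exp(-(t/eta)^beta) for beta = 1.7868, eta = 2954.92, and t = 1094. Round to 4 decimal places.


beta = 1.7868, eta = 2954.92, t = 1094
t/eta = 1094 / 2954.92 = 0.3702
(t/eta)^beta = 0.3702^1.7868 = 0.1694
R(t) = exp(-0.1694)
R(t) = 0.8442

0.8442


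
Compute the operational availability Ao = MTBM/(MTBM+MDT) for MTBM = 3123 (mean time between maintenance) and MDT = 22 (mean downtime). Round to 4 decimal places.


MTBM = 3123
MDT = 22
MTBM + MDT = 3145
Ao = 3123 / 3145
Ao = 0.993

0.993


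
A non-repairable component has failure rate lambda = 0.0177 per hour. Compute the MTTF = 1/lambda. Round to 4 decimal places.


lambda = 0.0177
MTTF = 1 / 0.0177
MTTF = 56.4972

56.4972


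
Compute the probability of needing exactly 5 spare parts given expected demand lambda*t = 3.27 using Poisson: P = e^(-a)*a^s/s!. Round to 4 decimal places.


a = 3.27, s = 5
e^(-a) = e^(-3.27) = 0.038
a^s = 3.27^5 = 373.8856
s! = 120
P = 0.038 * 373.8856 / 120
P = 0.1184

0.1184


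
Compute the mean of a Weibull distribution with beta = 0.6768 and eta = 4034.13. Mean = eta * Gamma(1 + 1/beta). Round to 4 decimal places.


beta = 0.6768, eta = 4034.13
1/beta = 1.4775
1 + 1/beta = 2.4775
Gamma(2.4775) = 1.3087
Mean = 4034.13 * 1.3087
Mean = 5279.3644

5279.3644


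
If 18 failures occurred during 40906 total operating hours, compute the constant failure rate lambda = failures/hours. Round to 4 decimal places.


failures = 18
total_hours = 40906
lambda = 18 / 40906
lambda = 0.0004

0.0004


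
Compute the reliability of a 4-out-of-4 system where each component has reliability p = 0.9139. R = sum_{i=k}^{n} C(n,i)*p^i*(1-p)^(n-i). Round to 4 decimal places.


k = 4, n = 4, p = 0.9139
i=4: C(4,4)=1 * 0.9139^4 * 0.0861^0 = 0.6976
R = sum of terms = 0.6976

0.6976


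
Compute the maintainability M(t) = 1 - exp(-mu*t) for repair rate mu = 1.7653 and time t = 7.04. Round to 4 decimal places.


mu = 1.7653, t = 7.04
mu * t = 1.7653 * 7.04 = 12.4277
exp(-12.4277) = 0.0
M(t) = 1 - 0.0
M(t) = 1.0

1.0


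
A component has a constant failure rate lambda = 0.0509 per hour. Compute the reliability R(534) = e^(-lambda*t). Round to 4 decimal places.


lambda = 0.0509
t = 534
lambda * t = 27.1806
R(t) = e^(-27.1806)
R(t) = 0.0

0.0


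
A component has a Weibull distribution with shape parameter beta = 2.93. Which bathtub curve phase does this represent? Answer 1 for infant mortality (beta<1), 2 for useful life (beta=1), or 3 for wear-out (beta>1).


beta = 2.93
Compare beta to 1:
beta < 1 => infant mortality (phase 1)
beta = 1 => useful life (phase 2)
beta > 1 => wear-out (phase 3)
Since beta = 2.93, this is wear-out (increasing failure rate)
Phase = 3

3


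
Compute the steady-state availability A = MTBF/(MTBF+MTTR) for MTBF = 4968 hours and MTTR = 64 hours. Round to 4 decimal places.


MTBF = 4968
MTTR = 64
MTBF + MTTR = 5032
A = 4968 / 5032
A = 0.9873

0.9873


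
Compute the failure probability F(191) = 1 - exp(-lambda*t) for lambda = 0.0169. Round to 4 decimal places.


lambda = 0.0169, t = 191
lambda * t = 3.2279
exp(-3.2279) = 0.0396
F(t) = 1 - 0.0396
F(t) = 0.9604

0.9604


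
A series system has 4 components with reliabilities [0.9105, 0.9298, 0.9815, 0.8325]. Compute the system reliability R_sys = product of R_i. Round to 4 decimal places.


Components: [0.9105, 0.9298, 0.9815, 0.8325]
After component 1 (R=0.9105): product = 0.9105
After component 2 (R=0.9298): product = 0.8466
After component 3 (R=0.9815): product = 0.8309
After component 4 (R=0.8325): product = 0.6917
R_sys = 0.6917

0.6917


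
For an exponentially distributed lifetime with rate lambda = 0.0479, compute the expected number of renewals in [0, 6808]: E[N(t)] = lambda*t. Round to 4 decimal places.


lambda = 0.0479
t = 6808
E[N(t)] = lambda * t
E[N(t)] = 0.0479 * 6808
E[N(t)] = 326.1032

326.1032


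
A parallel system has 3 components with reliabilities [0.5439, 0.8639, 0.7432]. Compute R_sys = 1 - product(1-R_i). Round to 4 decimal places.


Components: [0.5439, 0.8639, 0.7432]
(1 - 0.5439) = 0.4561, running product = 0.4561
(1 - 0.8639) = 0.1361, running product = 0.0621
(1 - 0.7432) = 0.2568, running product = 0.0159
Product of (1-R_i) = 0.0159
R_sys = 1 - 0.0159 = 0.9841

0.9841


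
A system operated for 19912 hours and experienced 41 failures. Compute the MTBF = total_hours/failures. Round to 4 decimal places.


total_hours = 19912
failures = 41
MTBF = 19912 / 41
MTBF = 485.6585

485.6585


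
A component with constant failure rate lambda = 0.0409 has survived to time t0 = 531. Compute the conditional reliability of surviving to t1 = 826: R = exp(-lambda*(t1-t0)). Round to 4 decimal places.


lambda = 0.0409
t0 = 531, t1 = 826
t1 - t0 = 295
lambda * (t1-t0) = 0.0409 * 295 = 12.0655
R = exp(-12.0655)
R = 0.0

0.0
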